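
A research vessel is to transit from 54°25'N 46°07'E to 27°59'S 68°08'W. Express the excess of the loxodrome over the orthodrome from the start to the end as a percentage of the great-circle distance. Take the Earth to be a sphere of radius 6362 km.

2.5%

Great circle: σ = 2.2051 rad → d_gc = Rσ = 14029.1 km
Rhumb: Δφ = -1.4382, Δλ = -1.9940, Δψ = -1.6457, q = Δφ/Δψ = 0.8739 → d_rh = R√(Δφ²+q²Δλ²) = 14374.3 km
Excess = (14374.3 − 14029.1) / 14029.1 = 345.2 / 14029.1 = 2.46% ≈ 2.5%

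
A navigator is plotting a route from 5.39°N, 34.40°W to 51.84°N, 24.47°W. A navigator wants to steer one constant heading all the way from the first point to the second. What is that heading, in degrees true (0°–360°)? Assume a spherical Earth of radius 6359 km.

10.2°

Δψ = ln[tan(π/4+φ₂/2)/tan(π/4+φ₁/2)] = +0.9674
Δλ = +0.1733 rad (taken the short way round)
course = atan2(Δλ, Δψ) = 10.16°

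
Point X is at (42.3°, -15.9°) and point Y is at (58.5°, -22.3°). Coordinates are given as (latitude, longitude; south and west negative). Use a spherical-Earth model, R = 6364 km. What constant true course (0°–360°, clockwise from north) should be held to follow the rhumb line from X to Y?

346.0°

Δψ = ln[tan(π/4+φ₂/2)/tan(π/4+φ₁/2)] = +0.4495
Δλ = -0.1117 rad (taken the short way round)
course = atan2(Δλ, Δψ) = 346.05°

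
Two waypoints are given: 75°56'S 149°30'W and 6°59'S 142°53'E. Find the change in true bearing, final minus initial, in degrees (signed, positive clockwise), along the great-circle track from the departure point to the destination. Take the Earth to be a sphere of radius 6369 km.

Initial bearing θ₁ = atan2(sin Δλ cos φ₂, cos φ₁ sin φ₂ − sin φ₁ cos φ₂ cos Δλ) = 290.17°
Final bearing θ₂ = (initial bearing from the destination back to the start) + 180° = 346.71°
Δθ = θ₂ − θ₁ = +56.5°

+56.5°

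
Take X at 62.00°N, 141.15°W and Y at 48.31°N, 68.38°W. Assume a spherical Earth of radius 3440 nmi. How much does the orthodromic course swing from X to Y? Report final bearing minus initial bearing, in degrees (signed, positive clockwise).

Initial bearing θ₁ = atan2(sin Δλ cos φ₂, cos φ₁ sin φ₂ − sin φ₁ cos φ₂ cos Δλ) = 74.46°
Final bearing θ₂ = (initial bearing from the destination back to the start) + 180° = 137.15°
Δθ = θ₂ − θ₁ = +62.7°

+62.7°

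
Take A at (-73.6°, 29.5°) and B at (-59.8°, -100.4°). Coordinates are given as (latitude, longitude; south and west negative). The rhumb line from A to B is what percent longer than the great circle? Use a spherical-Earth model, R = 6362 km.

Great circle: σ = 0.7407 rad → d_gc = Rσ = 4712.2 km
Rhumb: Δφ = +0.2409, Δλ = -2.2672, Δψ = +0.6272, q = Δφ/Δψ = 0.3840 → d_rh = R√(Δφ²+q²Δλ²) = 5746.7 km
Excess = (5746.7 − 4712.2) / 4712.2 = 1034.5 / 4712.2 = 21.954% ≈ 22.0%

22.0%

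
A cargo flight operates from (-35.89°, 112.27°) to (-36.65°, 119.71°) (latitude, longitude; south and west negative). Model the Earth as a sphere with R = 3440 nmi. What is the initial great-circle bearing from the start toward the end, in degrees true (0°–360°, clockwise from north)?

θ = atan2( sin Δλ·cos φ₂ ,  cos φ₁ sin φ₂ − sin φ₁ cos φ₂ cos Δλ )
  = atan2(+0.1039, -0.0172) = 99.41°

99.4°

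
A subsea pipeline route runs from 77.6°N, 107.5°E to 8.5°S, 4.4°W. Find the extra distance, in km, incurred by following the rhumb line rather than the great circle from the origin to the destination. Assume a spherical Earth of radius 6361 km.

Great circle: cos σ = sin φ₁ sin φ₂ + cos φ₁ cos φ₂ cos Δλ,  σ = 1.7963 rad → d_gc = 11426.1 km
Rhumb line: Δψ = -2.3687, q = Δφ/Δψ = 0.6344, d_rh = R√(Δφ²+q²Δλ²) = 12389.1 km
Excess = 12389.1 − 11426.1 = 963.0 ≈ 963 km

963 km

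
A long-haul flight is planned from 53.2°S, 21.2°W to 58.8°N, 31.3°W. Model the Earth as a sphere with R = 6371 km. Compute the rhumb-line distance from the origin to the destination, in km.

12488 km

Rhumb course C = atan2(Δλ, Δψ) with Δψ = ln[tan(π/4+φ₂/2)/tan(π/4+φ₁/2)] = +2.3765, Δλ = -0.1763 → C = 355.76°
d = R·|Δφ| / |cos C| = 6371·1.95477 / 0.99726 = 12488 km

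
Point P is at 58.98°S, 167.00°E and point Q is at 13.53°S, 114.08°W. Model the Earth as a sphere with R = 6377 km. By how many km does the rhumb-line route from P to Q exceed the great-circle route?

282 km

Great circle: cos σ = sin φ₁ sin φ₂ + cos φ₁ cos φ₂ cos Δλ,  σ = 1.2695 rad → d_gc = 8095.4 km
Rhumb line: Δψ = +1.0435, q = Δφ/Δψ = 0.7602, d_rh = R√(Δφ²+q²Δλ²) = 8377.0 km
Excess = 8377.0 − 8095.4 = 281.6 ≈ 282 km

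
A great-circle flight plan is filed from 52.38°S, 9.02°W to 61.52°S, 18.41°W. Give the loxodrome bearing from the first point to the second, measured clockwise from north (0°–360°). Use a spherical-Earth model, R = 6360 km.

209.1°

Δψ = ln[tan(π/4+φ₂/2)/tan(π/4+φ₁/2)] = -0.2943
Δλ = -0.1639 rad (taken the short way round)
course = atan2(Δλ, Δψ) = 209.11°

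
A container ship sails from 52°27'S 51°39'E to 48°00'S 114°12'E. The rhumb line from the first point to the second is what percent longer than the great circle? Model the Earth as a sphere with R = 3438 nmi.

Great circle: σ = 0.6806 rad → d_gc = Rσ = 2340.0 nmi
Rhumb: Δφ = +0.0777, Δλ = +1.0917, Δψ = +0.1215, q = Δφ/Δψ = 0.6391 → d_rh = R√(Δφ²+q²Δλ²) = 2413.7 nmi
Excess = (2413.7 − 2340.0) / 2340.0 = 73.7 / 2340.0 = 3.1496% ≈ 3.1%

3.1%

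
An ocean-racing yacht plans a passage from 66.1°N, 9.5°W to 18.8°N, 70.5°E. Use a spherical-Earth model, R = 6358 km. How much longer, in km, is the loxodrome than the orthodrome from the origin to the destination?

Great circle: cos σ = sin φ₁ sin φ₂ + cos φ₁ cos φ₂ cos Δλ,  σ = 1.2012 rad → d_gc = 7637.3 km
Rhumb line: Δψ = -1.2187, q = Δφ/Δψ = 0.6774, d_rh = R√(Δφ²+q²Δλ²) = 7982.1 km
Excess = 7982.1 − 7637.3 = 344.8 ≈ 345 km

345 km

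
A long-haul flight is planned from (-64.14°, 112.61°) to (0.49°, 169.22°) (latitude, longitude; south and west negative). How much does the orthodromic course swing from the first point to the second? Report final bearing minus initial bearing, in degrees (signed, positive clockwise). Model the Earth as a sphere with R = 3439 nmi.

-37.1°

At departure: θ₁ = atan2(sin Δλ cos φ₂, cos φ₁ sin φ₂ − sin φ₁ cos φ₂ cos Δλ) = 59.14°
At arrival: θ₂ = atan2(sin Δλ cos φ₁, −cos φ₂ sin φ₁ + sin φ₂ cos φ₁ cos Δλ) = 21.99°
Δθ = θ₂ − θ₁ = -37.1°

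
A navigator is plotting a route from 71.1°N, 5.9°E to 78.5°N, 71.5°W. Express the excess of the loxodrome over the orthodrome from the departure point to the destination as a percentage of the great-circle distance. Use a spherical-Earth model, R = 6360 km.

7.5%

Great circle: σ = 0.3447 rad → d_gc = Rσ = 2192.2 km
Rhumb: Δφ = +0.1292, Δλ = -1.3509, Δψ = +0.5026, q = Δφ/Δψ = 0.2570 → d_rh = R√(Δφ²+q²Δλ²) = 2355.8 km
Excess = (2355.8 − 2192.2) / 2192.2 = 163.6 / 2192.2 = 7.46% ≈ 7.5%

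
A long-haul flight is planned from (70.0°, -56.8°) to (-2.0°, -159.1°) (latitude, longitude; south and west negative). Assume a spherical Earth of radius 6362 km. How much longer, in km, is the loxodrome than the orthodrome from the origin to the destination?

Great circle: cos σ = sin φ₁ sin φ₂ + cos φ₁ cos φ₂ cos Δλ,  σ = 1.6766 rad → d_gc = 10666.6 km
Rhumb line: Δψ = -1.7703, q = Δφ/Δψ = 0.7098, d_rh = R√(Δφ²+q²Δλ²) = 11354.7 km
Excess = 11354.7 − 10666.6 = 688.1 ≈ 688 km

688 km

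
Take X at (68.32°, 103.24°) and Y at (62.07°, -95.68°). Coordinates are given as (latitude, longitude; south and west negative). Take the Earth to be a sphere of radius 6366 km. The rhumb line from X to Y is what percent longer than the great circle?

38.1%

Great circle: σ = 0.8535 rad → d_gc = Rσ = 5433.5 km
Rhumb: Δφ = -0.1091, Δλ = +2.8114, Δψ = -0.2614, q = Δφ/Δψ = 0.4174 → d_rh = R√(Δφ²+q²Δλ²) = 7501.9 km
Excess = (7501.9 − 5433.5) / 5433.5 = 2068.4 / 5433.5 = 38.07% ≈ 38.1%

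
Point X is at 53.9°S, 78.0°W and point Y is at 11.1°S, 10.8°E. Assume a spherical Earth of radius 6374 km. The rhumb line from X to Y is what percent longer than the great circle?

Great circle: σ = 1.4023 rad → d_gc = Rσ = 8938.5 km
Rhumb: Δφ = +0.7470, Δλ = +1.5499, Δψ = +0.9263, q = Δφ/Δψ = 0.8065 → d_rh = R√(Δφ²+q²Δλ²) = 9281.3 km
Excess = (9281.3 − 8938.5) / 8938.5 = 342.8 / 8938.5 = 3.84% ≈ 3.8%

3.8%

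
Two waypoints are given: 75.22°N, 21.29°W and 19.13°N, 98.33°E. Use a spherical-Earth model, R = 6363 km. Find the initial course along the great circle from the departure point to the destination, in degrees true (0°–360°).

N = sin Δλ·cos φ₂ = +0.8213;  D = cos φ₁ sin φ₂ − sin φ₁ cos φ₂ cos Δλ = +0.5351
initial course = atan2(N, D) = 56.91°

56.9°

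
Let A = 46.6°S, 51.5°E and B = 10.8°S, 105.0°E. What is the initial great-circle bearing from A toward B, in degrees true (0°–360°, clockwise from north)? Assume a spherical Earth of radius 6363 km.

θ = atan2( sin Δλ·cos φ₂ ,  cos φ₁ sin φ₂ − sin φ₁ cos φ₂ cos Δλ )
  = atan2(+0.7896, +0.2958) = 69.46°

69.5°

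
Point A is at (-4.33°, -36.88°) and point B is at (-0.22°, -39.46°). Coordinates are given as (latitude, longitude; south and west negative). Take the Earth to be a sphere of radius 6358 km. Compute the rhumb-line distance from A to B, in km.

538 km

Δψ = ln[tan(π/4+φ₂/2)/tan(π/4+φ₁/2)] = +0.0718;  Δφ = +0.0717 rad,  Δλ = -0.0450 rad
q = Δφ/Δψ = 0.9990
d = R·√(Δφ² + q²Δλ²) = 6358·0.08467 = 538 km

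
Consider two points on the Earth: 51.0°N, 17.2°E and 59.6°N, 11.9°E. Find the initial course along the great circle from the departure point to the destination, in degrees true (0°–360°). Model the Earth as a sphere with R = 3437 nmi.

342.8°

θ = atan2( sin Δλ·cos φ₂ ,  cos φ₁ sin φ₂ − sin φ₁ cos φ₂ cos Δλ )
  = atan2(-0.0467, +0.1512) = 342.82°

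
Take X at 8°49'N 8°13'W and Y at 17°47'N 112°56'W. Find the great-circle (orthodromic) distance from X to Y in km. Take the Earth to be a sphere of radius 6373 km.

11243 km

cos σ = sin φ₁ sin φ₂ + cos φ₁ cos φ₂ cos Δλ
      = sin(8.82°)sin(17.78°) + cos(8.82°)cos(17.78°)cos(-104.72°) = -0.1922
σ = 101.083° → d = Rσ = 6373·1.76423 = 11243 km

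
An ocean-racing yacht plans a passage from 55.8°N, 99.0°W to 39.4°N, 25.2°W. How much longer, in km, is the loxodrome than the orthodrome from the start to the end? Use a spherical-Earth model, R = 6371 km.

233 km

Great circle: cos σ = sin φ₁ sin φ₂ + cos φ₁ cos φ₂ cos Δλ,  σ = 0.8683 rad → d_gc = 5531.7 km
Rhumb line: Δψ = -0.4295, q = Δφ/Δψ = 0.6664, d_rh = R√(Δφ²+q²Δλ²) = 5764.6 km
Excess = 5764.6 − 5531.7 = 232.9 ≈ 233 km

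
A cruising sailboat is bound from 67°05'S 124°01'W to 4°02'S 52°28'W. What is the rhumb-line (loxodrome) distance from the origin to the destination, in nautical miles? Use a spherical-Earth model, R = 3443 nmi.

Rhumb course C = atan2(Δλ, Δψ) with Δψ = ln[tan(π/4+φ₂/2)/tan(π/4+φ₁/2)] = +1.5256, Δλ = +1.2488 → C = 39.30°
d = R·|Δφ| / |cos C| = 3443·1.10043 / 0.77382 = 4896 nmi

4896 nmi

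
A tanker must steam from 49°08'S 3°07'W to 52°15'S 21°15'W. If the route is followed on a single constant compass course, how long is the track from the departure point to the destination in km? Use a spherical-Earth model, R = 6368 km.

1322 km

Rhumb course C = atan2(Δλ, Δψ) with Δψ = ln[tan(π/4+φ₂/2)/tan(π/4+φ₁/2)] = -0.0859, Δλ = -0.3165 → C = 254.81°
d = R·|Δφ| / |cos C| = 6368·0.05440 / 0.26197 = 1322 km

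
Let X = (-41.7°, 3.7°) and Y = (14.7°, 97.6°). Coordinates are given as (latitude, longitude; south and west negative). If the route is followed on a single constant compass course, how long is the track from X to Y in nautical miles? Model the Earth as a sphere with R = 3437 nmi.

Rhumb course C = atan2(Δλ, Δψ) with Δψ = ln[tan(π/4+φ₂/2)/tan(π/4+φ₁/2)] = +1.0616, Δλ = +1.6389 → C = 57.07°
d = R·|Δφ| / |cos C| = 3437·0.98437 / 0.54366 = 6223 nmi

6223 nmi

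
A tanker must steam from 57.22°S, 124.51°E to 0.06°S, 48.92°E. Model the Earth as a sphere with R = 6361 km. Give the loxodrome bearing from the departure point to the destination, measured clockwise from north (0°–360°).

312.8°

Δψ = ln[tan(π/4+φ₂/2)/tan(π/4+φ₁/2)] = +1.2227
Δλ = -1.3193 rad (taken the short way round)
course = atan2(Δλ, Δψ) = 312.82°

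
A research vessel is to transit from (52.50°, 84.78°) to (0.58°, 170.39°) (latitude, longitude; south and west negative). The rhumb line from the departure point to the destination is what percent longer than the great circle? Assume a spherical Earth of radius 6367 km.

2.6%

Great circle: σ = 1.5161 rad → d_gc = Rσ = 9653.3 km
Rhumb: Δφ = -0.9062, Δλ = +1.4942, Δψ = -1.0703, q = Δφ/Δψ = 0.8467 → d_rh = R√(Δφ²+q²Δλ²) = 9907.9 km
Excess = (9907.9 − 9653.3) / 9653.3 = 254.6 / 9653.3 = 2.64% ≈ 2.6%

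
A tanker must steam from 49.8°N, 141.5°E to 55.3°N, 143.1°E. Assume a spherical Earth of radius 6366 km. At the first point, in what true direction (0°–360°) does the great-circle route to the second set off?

9.4°

θ = atan2( sin Δλ·cos φ₂ ,  cos φ₁ sin φ₂ − sin φ₁ cos φ₂ cos Δλ )
  = atan2(+0.0159, +0.0960) = 9.40°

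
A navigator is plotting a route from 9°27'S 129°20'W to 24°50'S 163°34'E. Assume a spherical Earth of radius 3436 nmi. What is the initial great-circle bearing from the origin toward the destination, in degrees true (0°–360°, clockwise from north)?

246.9°

θ = atan2( sin Δλ·cos φ₂ ,  cos φ₁ sin φ₂ − sin φ₁ cos φ₂ cos Δλ )
  = atan2(-0.8360, -0.3563) = 246.92°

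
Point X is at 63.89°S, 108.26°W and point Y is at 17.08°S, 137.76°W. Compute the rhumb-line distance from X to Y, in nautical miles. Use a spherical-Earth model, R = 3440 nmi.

3075 nmi

Rhumb course C = atan2(Δλ, Δψ) with Δψ = ln[tan(π/4+φ₂/2)/tan(π/4+φ₁/2)] = +1.1589, Δλ = -0.5149 → C = 336.05°
d = R·|Δφ| / |cos C| = 3440·0.81699 / 0.91387 = 3075 nmi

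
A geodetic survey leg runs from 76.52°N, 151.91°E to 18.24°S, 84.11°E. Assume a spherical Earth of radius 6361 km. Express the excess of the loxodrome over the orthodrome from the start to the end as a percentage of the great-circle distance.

Great circle: σ = 1.7934 rad → d_gc = Rσ = 11407.5 km
Rhumb: Δφ = -1.6539, Δλ = -1.1833, Δψ = -2.4594, q = Δφ/Δψ = 0.6725 → d_rh = R√(Δφ²+q²Δλ²) = 11674.7 km
Excess = (11674.7 − 11407.5) / 11407.5 = 267.2 / 11407.5 = 2.34% ≈ 2.3%

2.3%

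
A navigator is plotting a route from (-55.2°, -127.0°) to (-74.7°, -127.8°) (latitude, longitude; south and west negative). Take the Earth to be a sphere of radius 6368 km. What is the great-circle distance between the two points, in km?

cos σ = sin φ₁ sin φ₂ + cos φ₁ cos φ₂ cos Δλ
      = sin(-55.20°)sin(-74.70°) + cos(-55.20°)cos(-74.70°)cos(-0.80°) = 0.9426
σ = 19.503° → d = Rσ = 6368·0.34038 = 2168 km

2168 km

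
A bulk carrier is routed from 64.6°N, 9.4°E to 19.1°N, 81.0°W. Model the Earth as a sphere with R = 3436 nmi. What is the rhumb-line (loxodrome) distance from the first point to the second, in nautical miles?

Δψ = ln[tan(π/4+φ₂/2)/tan(π/4+φ₁/2)] = -1.1503;  Δφ = -0.7941 rad,  Δλ = -1.5778 rad
q = Δφ/Δψ = 0.6903
d = R·√(Δφ² + q²Δλ²) = 3436·1.34795 = 4632 nmi

4632 nmi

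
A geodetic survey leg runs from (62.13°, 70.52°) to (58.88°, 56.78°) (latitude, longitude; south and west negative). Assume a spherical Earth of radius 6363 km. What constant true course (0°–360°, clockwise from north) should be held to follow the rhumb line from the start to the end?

244.3°

Δψ = ln[tan(π/4+φ₂/2)/tan(π/4+φ₁/2)] = -0.1153
Δλ = -0.2398 rad (taken the short way round)
course = atan2(Δλ, Δψ) = 244.32°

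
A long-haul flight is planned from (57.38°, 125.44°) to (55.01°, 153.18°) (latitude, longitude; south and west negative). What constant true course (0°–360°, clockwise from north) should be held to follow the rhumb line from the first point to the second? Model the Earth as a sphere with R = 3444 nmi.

Meridional parts: M(φ₁)=+1.2289, M(φ₂)=+1.1545 → ΔM = -0.0744;  Δλ = +0.4842 rad
tan C = Δλ / ΔM = -6.5096 → C = 98.73°

98.7°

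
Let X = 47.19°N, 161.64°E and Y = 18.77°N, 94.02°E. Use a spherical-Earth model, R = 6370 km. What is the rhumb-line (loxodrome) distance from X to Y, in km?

Δψ = ln[tan(π/4+φ₂/2)/tan(π/4+φ₁/2)] = -0.6029;  Δφ = -0.4960 rad,  Δλ = -1.1802 rad
q = Δφ/Δψ = 0.8228
d = R·√(Δφ² + q²Δλ²) = 6370·1.09036 = 6946 km

6946 km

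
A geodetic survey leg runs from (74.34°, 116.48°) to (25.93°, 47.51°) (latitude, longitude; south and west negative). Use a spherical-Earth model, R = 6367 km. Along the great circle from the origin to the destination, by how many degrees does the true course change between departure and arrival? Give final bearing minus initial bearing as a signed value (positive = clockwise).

At departure: θ₁ = atan2(sin Δλ cos φ₂, cos φ₁ sin φ₂ − sin φ₁ cos φ₂ cos Δλ) = 257.07°
At arrival: θ₂ = atan2(sin Δλ cos φ₁, −cos φ₂ sin φ₁ + sin φ₂ cos φ₁ cos Δλ) = 197.01°
Δθ = θ₂ − θ₁ = -60.1°

-60.1°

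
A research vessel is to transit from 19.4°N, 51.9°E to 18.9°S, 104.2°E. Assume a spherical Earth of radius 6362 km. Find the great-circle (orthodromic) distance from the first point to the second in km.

7108 km

Haversine: a = sin²(Δφ/2)+cos φ₁ cos φ₂ sin²(Δλ/2) = 0.28094;  σ = 2·atan2(√a,√(1−a))
σ = 64.016° → d = Rσ = 6362·1.11730 = 7108 km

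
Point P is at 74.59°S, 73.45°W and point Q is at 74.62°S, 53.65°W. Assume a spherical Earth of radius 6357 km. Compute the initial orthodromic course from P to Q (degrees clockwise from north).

99.9°

N = sin Δλ·cos φ₂ = +0.0898;  D = cos φ₁ sin φ₂ − sin φ₁ cos φ₂ cos Δλ = -0.0156
initial course = atan2(N, D) = 99.88°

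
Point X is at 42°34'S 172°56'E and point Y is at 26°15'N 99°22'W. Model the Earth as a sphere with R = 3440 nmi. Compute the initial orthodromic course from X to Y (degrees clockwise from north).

N = sin Δλ·cos φ₂ = +0.8962;  D = cos φ₁ sin φ₂ − sin φ₁ cos φ₂ cos Δλ = +0.3501
initial course = atan2(N, D) = 68.66°

68.7°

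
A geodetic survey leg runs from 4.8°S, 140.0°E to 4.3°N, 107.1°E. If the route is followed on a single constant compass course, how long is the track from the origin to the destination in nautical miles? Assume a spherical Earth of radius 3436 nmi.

Rhumb course C = atan2(Δλ, Δψ) with Δψ = ln[tan(π/4+φ₂/2)/tan(π/4+φ₁/2)] = +0.1590, Δλ = -0.5742 → C = 285.48°
d = R·|Δφ| / |cos C| = 3436·0.15882 / 0.26685 = 2045 nmi

2045 nmi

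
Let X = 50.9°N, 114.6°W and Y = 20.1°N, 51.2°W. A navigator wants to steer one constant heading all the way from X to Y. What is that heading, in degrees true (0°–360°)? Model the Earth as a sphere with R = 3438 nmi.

Meridional parts: M(φ₁)=+1.0354, M(φ₂)=+0.3582 → ΔM = -0.6771;  Δλ = +1.1065 rad
tan C = Δλ / ΔM = -1.6342 → C = 121.46°

121.5°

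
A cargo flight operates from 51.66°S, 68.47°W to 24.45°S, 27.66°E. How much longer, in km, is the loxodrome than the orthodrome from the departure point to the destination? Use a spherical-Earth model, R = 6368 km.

472 km

Great circle: cos σ = sin φ₁ sin φ₂ + cos φ₁ cos φ₂ cos Δλ,  σ = 1.3033 rad → d_gc = 8299.3 km
Rhumb line: Δψ = +0.6163, q = Δφ/Δψ = 0.7706, d_rh = R√(Δφ²+q²Δλ²) = 8771.4 km
Excess = 8771.4 − 8299.3 = 472.1 ≈ 472 km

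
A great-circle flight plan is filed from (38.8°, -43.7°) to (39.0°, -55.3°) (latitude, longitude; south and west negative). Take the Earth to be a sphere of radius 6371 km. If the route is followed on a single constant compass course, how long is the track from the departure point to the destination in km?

1004 km

Δψ = ln[tan(π/4+φ₂/2)/tan(π/4+φ₁/2)] = +0.0045;  Δφ = +0.0035 rad,  Δλ = -0.2025 rad
q = Δφ/Δψ = 0.7782
d = R·√(Δφ² + q²Δλ²) = 6371·0.15760 = 1004 km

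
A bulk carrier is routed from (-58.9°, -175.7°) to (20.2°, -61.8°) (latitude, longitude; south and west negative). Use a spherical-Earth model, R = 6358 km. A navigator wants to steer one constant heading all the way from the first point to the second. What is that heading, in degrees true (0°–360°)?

50.5°

Δψ = ln[tan(π/4+φ₂/2)/tan(π/4+φ₁/2)] = +1.6393
Δλ = +1.9879 rad (taken the short way round)
course = atan2(Δλ, Δψ) = 50.49°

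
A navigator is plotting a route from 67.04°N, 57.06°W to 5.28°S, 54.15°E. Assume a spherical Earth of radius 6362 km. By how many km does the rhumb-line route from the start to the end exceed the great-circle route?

805 km

Great circle: cos σ = sin φ₁ sin φ₂ + cos φ₁ cos φ₂ cos Δλ,  σ = 1.7980 rad → d_gc = 11438.9 km
Rhumb line: Δψ = -1.6864, q = Δφ/Δψ = 0.7485, d_rh = R√(Δφ²+q²Δλ²) = 12243.8 km
Excess = 12243.8 − 11438.9 = 804.9 ≈ 805 km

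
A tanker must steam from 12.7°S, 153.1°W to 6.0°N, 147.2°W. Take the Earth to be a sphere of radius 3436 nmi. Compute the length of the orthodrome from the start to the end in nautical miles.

Haversine: a = sin²(Δφ/2)+cos φ₁ cos φ₂ sin²(Δλ/2) = 0.02896;  σ = 2·atan2(√a,√(1−a))
σ = 19.598° → d = Rσ = 3436·0.34204 = 1175 nmi

1175 nmi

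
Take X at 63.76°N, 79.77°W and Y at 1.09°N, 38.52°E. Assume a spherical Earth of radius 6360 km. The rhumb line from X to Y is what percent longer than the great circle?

Great circle: σ = 1.7644 rad → d_gc = Rσ = 11221.9 km
Rhumb: Δφ = -1.0938, Δλ = +2.0645, Δψ = -1.4374, q = Δφ/Δψ = 0.7610 → d_rh = R√(Δφ²+q²Δλ²) = 12175.1 km
Excess = (12175.1 − 11221.9) / 11221.9 = 953.2 / 11221.9 = 8.49% ≈ 8.5%

8.5%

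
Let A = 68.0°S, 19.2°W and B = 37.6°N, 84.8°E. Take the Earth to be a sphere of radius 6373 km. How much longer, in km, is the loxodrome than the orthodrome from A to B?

Great circle: cos σ = sin φ₁ sin φ₂ + cos φ₁ cos φ₂ cos Δλ,  σ = 2.2621 rad → d_gc = 14416.2 km
Rhumb line: Δψ = +2.3471, q = Δφ/Δψ = 0.7853, d_rh = R√(Δφ²+q²Δλ²) = 14848.6 km
Excess = 14848.6 − 14416.2 = 432.4 ≈ 432 km

432 km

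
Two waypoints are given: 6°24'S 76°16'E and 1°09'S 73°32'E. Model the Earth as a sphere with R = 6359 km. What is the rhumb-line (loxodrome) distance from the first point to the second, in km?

Δψ = ln[tan(π/4+φ₂/2)/tan(π/4+φ₁/2)] = +0.0919;  Δφ = +0.0916 rad,  Δλ = -0.0477 rad
q = Δφ/Δψ = 0.9975
d = R·√(Δφ² + q²Δλ²) = 6359·0.10325 = 657 km

657 km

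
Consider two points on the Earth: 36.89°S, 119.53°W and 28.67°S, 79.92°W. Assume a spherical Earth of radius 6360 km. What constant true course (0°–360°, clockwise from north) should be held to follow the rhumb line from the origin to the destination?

76.1°

Δψ = ln[tan(π/4+φ₂/2)/tan(π/4+φ₁/2)] = +0.1709
Δλ = +0.6913 rad (taken the short way round)
course = atan2(Δλ, Δψ) = 76.11°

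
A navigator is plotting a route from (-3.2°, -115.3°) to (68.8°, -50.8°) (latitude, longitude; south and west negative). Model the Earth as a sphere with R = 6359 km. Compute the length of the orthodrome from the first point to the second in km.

9330 km

cos σ = sin φ₁ sin φ₂ + cos φ₁ cos φ₂ cos Δλ
      = sin(-3.20°)sin(68.80°) + cos(-3.20°)cos(68.80°)cos(64.50°) = 0.1034
σ = 84.065° → d = Rσ = 6359·1.46721 = 9330 km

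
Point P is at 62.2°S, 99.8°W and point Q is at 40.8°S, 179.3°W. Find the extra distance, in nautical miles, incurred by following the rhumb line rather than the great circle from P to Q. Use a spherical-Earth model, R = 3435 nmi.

166 nmi

Great circle: cos σ = sin φ₁ sin φ₂ + cos φ₁ cos φ₂ cos Δλ,  σ = 0.8732 rad → d_gc = 2999.6 nmi
Rhumb line: Δψ = +0.6152, q = Δφ/Δψ = 0.6071, d_rh = R√(Δφ²+q²Δλ²) = 3165.3 nmi
Excess = 3165.3 − 2999.6 = 165.7 ≈ 166 nmi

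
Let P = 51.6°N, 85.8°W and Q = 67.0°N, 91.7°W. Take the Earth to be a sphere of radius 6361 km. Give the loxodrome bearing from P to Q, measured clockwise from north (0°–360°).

349.2°

Meridional parts: M(φ₁)=+1.0549, M(φ₂)=+1.5923 → ΔM = +0.5375;  Δλ = -0.1030 rad
tan C = Δλ / ΔM = -0.1916 → C = 349.15°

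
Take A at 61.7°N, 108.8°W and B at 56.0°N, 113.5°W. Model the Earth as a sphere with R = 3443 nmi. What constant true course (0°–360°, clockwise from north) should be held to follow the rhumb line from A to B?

203.0°

Δψ = ln[tan(π/4+φ₂/2)/tan(π/4+φ₁/2)] = -0.1928
Δλ = -0.0820 rad (taken the short way round)
course = atan2(Δλ, Δψ) = 203.04°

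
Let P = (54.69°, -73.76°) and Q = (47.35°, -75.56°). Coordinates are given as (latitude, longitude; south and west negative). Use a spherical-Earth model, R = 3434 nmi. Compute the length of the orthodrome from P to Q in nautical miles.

445 nmi

Haversine: a = sin²(Δφ/2)+cos φ₁ cos φ₂ sin²(Δλ/2) = 0.00419;  σ = 2·atan2(√a,√(1−a))
σ = 7.426° → d = Rσ = 3434·0.12961 = 445 nmi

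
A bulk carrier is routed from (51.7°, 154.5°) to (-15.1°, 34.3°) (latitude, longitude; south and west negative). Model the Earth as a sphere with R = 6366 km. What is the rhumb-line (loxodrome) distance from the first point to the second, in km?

Δψ = ln[tan(π/4+φ₂/2)/tan(π/4+φ₁/2)] = -1.3243;  Δφ = -1.1659 rad,  Δλ = -2.0979 rad
q = Δφ/Δψ = 0.8804
d = R·√(Δφ² + q²Δλ²) = 6366·2.18409 = 13904 km

13904 km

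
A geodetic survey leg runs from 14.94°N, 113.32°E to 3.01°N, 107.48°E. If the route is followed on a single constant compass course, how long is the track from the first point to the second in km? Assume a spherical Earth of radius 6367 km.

Rhumb course C = atan2(Δλ, Δψ) with Δψ = ln[tan(π/4+φ₂/2)/tan(π/4+φ₁/2)] = -0.2112, Δλ = -0.1019 → C = 205.76°
d = R·|Δφ| / |cos C| = 6367·0.20822 / 0.90060 = 1472 km

1472 km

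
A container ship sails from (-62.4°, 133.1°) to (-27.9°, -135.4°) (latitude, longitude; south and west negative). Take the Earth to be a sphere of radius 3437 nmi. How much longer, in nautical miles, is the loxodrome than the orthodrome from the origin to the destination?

Great circle: cos σ = sin φ₁ sin φ₂ + cos φ₁ cos φ₂ cos Δλ,  σ = 1.1550 rad → d_gc = 3969.6 nmi
Rhumb line: Δψ = +0.8965, q = Δφ/Δψ = 0.6716, d_rh = R√(Δφ²+q²Δλ²) = 4227.6 nmi
Excess = 4227.6 − 3969.6 = 258.0 ≈ 258 nmi

258 nmi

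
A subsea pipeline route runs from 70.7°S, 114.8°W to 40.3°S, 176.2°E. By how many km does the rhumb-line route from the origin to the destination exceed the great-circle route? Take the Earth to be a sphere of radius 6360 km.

Great circle: cos σ = sin φ₁ sin φ₂ + cos φ₁ cos φ₂ cos Δλ,  σ = 0.7943 rad → d_gc = 5051.8 km
Rhumb line: Δψ = +1.0020, q = Δφ/Δψ = 0.5295, d_rh = R√(Δφ²+q²Δλ²) = 5276.0 km
Excess = 5276.0 − 5051.8 = 224.2 ≈ 224 km

224 km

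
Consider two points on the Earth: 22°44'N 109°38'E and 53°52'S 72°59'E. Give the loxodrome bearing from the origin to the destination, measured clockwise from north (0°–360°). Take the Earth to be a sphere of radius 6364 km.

Meridional parts: M(φ₁)=+0.4076, M(φ₂)=-1.1202 → ΔM = -1.5278;  Δλ = -0.6397 rad
tan C = Δλ / ΔM = +0.4187 → C = 202.72°

202.7°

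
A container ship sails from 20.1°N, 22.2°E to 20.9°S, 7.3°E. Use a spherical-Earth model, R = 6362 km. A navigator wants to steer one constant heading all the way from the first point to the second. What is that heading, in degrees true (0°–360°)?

199.6°

Δψ = ln[tan(π/4+φ₂/2)/tan(π/4+φ₁/2)] = -0.7314
Δλ = -0.2601 rad (taken the short way round)
course = atan2(Δλ, Δψ) = 199.57°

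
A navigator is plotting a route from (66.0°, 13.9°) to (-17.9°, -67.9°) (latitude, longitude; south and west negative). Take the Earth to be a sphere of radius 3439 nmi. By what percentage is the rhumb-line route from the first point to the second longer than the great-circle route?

2.5%

Great circle: σ = 1.7983 rad → d_gc = Rσ = 6184.5 nmi
Rhumb: Δφ = -1.4643, Δλ = -1.4277, Δψ = -1.8662, q = Δφ/Δψ = 0.7847 → d_rh = R√(Δφ²+q²Δλ²) = 6340.5 nmi
Excess = (6340.5 − 6184.5) / 6184.5 = 156.0 / 6184.5 = 2.52% ≈ 2.5%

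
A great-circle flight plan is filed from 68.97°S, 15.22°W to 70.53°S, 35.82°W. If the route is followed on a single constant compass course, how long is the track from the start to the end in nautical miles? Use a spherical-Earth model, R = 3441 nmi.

438 nmi

Δψ = ln[tan(π/4+φ₂/2)/tan(π/4+φ₁/2)] = -0.0787;  Δφ = -0.0272 rad,  Δλ = -0.3595 rad
q = Δφ/Δψ = 0.3459
d = R·√(Δφ² + q²Δλ²) = 3441·0.12733 = 438 nmi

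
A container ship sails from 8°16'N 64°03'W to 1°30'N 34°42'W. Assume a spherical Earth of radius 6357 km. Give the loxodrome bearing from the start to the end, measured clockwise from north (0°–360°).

103.0°

Δψ = ln[tan(π/4+φ₂/2)/tan(π/4+φ₁/2)] = -0.1186
Δλ = +0.5123 rad (taken the short way round)
course = atan2(Δλ, Δψ) = 103.04°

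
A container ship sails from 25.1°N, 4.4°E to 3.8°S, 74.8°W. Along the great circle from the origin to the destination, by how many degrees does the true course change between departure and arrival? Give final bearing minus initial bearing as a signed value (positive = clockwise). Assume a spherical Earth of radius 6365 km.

At departure: θ₁ = atan2(sin Δλ cos φ₂, cos φ₁ sin φ₂ − sin φ₁ cos φ₂ cos Δλ) = 261.91°
At arrival: θ₂ = atan2(sin Δλ cos φ₁, −cos φ₂ sin φ₁ + sin φ₂ cos φ₁ cos Δλ) = 243.97°
Δθ = θ₂ − θ₁ = -17.9°

-17.9°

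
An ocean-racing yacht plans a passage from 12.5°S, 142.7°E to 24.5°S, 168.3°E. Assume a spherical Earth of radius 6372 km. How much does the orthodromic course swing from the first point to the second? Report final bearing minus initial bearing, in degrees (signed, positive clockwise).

At departure: θ₁ = atan2(sin Δλ cos φ₂, cos φ₁ sin φ₂ − sin φ₁ cos φ₂ cos Δλ) = 120.03°
At arrival: θ₂ = atan2(sin Δλ cos φ₁, −cos φ₂ sin φ₁ + sin φ₂ cos φ₁ cos Δλ) = 111.73°
Δθ = θ₂ − θ₁ = -8.3°

-8.3°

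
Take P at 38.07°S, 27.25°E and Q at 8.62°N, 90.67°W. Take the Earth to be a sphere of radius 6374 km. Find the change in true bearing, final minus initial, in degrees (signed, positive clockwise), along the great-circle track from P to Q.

+49.4°

At departure: θ₁ = atan2(sin Δλ cos φ₂, cos φ₁ sin φ₂ − sin φ₁ cos φ₂ cos Δλ) = 259.15°
At arrival: θ₂ = atan2(sin Δλ cos φ₁, −cos φ₂ sin φ₁ + sin φ₂ cos φ₁ cos Δλ) = 308.55°
Δθ = θ₂ − θ₁ = +49.4°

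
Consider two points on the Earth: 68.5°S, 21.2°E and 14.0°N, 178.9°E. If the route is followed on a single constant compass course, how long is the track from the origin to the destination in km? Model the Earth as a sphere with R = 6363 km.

16080 km

Rhumb course C = atan2(Δλ, Δψ) with Δψ = ln[tan(π/4+φ₂/2)/tan(π/4+φ₁/2)] = +1.9083, Δλ = +2.7524 → C = 55.27°
d = R·|Δφ| / |cos C| = 6363·1.43990 / 0.56978 = 16080 km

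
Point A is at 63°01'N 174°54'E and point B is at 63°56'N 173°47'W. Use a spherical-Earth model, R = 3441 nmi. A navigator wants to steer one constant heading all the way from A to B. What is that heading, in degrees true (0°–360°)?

Meridional parts: M(φ₁)=+1.4274, M(φ₂)=+1.4633 → ΔM = +0.0358;  Δλ = +0.1975 rad
tan C = Δλ / ΔM = +5.5128 → C = 79.72°

79.7°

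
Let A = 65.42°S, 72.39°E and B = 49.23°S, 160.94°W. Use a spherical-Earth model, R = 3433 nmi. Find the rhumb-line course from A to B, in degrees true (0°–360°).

Meridional parts: M(φ₁)=-1.5239, M(φ₂)=-0.9899 → ΔM = +0.5340;  Δλ = +2.2108 rad
tan C = Δλ / ΔM = +4.1401 → C = 76.42°

76.4°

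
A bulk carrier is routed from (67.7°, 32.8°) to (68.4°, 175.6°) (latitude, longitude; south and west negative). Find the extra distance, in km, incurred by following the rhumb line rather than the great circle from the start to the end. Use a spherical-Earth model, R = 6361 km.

Great circle: cos σ = sin φ₁ sin φ₂ + cos φ₁ cos φ₂ cos Δλ,  σ = 0.7243 rad → d_gc = 4607.2 km
Rhumb line: Δψ = +0.0327, q = Δφ/Δψ = 0.3738, d_rh = R√(Δφ²+q²Δλ²) = 5926.1 km
Excess = 5926.1 − 4607.2 = 1318.9 ≈ 1319 km

1319 km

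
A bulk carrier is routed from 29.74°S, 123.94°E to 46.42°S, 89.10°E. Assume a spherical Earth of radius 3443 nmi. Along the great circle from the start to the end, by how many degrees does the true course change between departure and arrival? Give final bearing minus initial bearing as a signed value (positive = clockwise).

At departure: θ₁ = atan2(sin Δλ cos φ₂, cos φ₁ sin φ₂ − sin φ₁ cos φ₂ cos Δλ) = 228.51°
At arrival: θ₂ = atan2(sin Δλ cos φ₁, −cos φ₂ sin φ₁ + sin φ₂ cos φ₁ cos Δλ) = 250.64°
Δθ = θ₂ − θ₁ = +22.1°

+22.1°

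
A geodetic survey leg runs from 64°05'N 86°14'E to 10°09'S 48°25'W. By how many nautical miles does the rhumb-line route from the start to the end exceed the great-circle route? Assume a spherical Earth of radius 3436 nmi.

Great circle: cos σ = sin φ₁ sin φ₂ + cos φ₁ cos φ₂ cos Δλ,  σ = 2.0498 rad → d_gc = 7042.9 nmi
Rhumb line: Δψ = -1.6473, q = Δφ/Δψ = 0.7865, d_rh = R√(Δφ²+q²Δλ²) = 7755.8 nmi
Excess = 7755.8 − 7042.9 = 712.9 ≈ 713 nmi

713 nmi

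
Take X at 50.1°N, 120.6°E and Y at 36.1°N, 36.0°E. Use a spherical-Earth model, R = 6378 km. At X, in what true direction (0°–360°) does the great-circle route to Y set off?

θ = atan2( sin Δλ·cos φ₂ ,  cos φ₁ sin φ₂ − sin φ₁ cos φ₂ cos Δλ )
  = atan2(-0.8044, +0.3196) = 291.67°

291.7°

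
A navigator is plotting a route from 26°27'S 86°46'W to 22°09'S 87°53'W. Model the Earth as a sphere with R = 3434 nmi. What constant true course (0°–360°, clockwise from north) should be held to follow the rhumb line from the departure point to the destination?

346.7°

Δψ = ln[tan(π/4+φ₂/2)/tan(π/4+φ₁/2)] = +0.0824
Δλ = -0.0195 rad (taken the short way round)
course = atan2(Δλ, Δψ) = 346.69°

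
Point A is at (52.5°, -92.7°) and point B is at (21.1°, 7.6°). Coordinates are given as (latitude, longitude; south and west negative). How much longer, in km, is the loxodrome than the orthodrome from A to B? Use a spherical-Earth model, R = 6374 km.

535 km

Great circle: cos σ = sin φ₁ sin φ₂ + cos φ₁ cos φ₂ cos Δλ,  σ = 1.3857 rad → d_gc = 8832.4 km
Rhumb line: Δψ = -0.7035, q = Δφ/Δψ = 0.7790, d_rh = R√(Δφ²+q²Δλ²) = 9367.5 km
Excess = 9367.5 − 8832.4 = 535.1 ≈ 535 km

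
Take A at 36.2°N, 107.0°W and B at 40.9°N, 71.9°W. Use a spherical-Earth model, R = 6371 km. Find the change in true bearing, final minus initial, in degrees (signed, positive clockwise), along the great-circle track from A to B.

Initial bearing θ₁ = atan2(sin Δλ cos φ₂, cos φ₁ sin φ₂ − sin φ₁ cos φ₂ cos Δλ) = 69.43°
Final bearing θ₂ = (initial bearing from the destination back to the start) + 180° = 91.75°
Δθ = θ₂ − θ₁ = +22.3°

+22.3°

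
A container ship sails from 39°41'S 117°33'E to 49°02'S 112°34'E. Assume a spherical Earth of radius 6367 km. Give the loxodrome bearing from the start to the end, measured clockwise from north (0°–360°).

Δψ = ln[tan(π/4+φ₂/2)/tan(π/4+φ₁/2)] = -0.2290
Δλ = -0.0870 rad (taken the short way round)
course = atan2(Δλ, Δψ) = 200.80°

200.8°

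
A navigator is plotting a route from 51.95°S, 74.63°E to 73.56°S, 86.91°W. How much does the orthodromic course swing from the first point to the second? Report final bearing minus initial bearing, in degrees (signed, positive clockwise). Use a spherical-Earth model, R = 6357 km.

At departure: θ₁ = atan2(sin Δλ cos φ₂, cos φ₁ sin φ₂ − sin φ₁ cos φ₂ cos Δλ) = 186.37°
At arrival: θ₂ = atan2(sin Δλ cos φ₁, −cos φ₂ sin φ₁ + sin φ₂ cos φ₁ cos Δλ) = 346.01°
Δθ = θ₂ − θ₁ = +159.6°

+159.6°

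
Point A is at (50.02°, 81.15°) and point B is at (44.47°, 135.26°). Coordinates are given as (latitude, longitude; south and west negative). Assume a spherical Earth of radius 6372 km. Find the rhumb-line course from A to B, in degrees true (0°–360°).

98.6°

Meridional parts: M(φ₁)=+1.0112, M(φ₂)=+0.8684 → ΔM = -0.1429;  Δλ = +0.9444 rad
tan C = Δλ / ΔM = -6.6100 → C = 98.60°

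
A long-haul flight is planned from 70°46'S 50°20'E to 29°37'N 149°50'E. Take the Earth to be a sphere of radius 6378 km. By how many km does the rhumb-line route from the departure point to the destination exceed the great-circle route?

504 km

Great circle: cos σ = sin φ₁ sin φ₂ + cos φ₁ cos φ₂ cos Δλ,  σ = 2.1105 rad → d_gc = 13460.7 km
Rhumb line: Δψ = +2.3169, q = Δφ/Δψ = 0.7562, d_rh = R√(Δφ²+q²Δλ²) = 13964.9 km
Excess = 13964.9 − 13460.7 = 504.2 ≈ 504 km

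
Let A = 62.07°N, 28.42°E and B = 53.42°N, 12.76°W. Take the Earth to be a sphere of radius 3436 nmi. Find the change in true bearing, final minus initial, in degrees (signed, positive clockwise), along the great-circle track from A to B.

At departure: θ₁ = atan2(sin Δλ cos φ₂, cos φ₁ sin φ₂ − sin φ₁ cos φ₂ cos Δλ) = 267.06°
At arrival: θ₂ = atan2(sin Δλ cos φ₁, −cos φ₂ sin φ₁ + sin φ₂ cos φ₁ cos Δλ) = 231.71°
Δθ = θ₂ − θ₁ = -35.3°

-35.3°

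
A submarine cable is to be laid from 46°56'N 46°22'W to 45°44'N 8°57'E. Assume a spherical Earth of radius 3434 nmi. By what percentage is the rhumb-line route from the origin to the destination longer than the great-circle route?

2.2%

Great circle: σ = 0.6528 rad → d_gc = Rσ = 2241.8 nmi
Rhumb: Δφ = -0.0209, Δλ = +0.9655, Δψ = -0.0303, q = Δφ/Δψ = 0.6904 → d_rh = R√(Δφ²+q²Δλ²) = 2290.1 nmi
Excess = (2290.1 − 2241.8) / 2241.8 = 48.3 / 2241.8 = 2.155% ≈ 2.2%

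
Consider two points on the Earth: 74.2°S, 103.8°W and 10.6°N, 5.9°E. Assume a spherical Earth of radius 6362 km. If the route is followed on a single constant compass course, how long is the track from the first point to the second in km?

Δψ = ln[tan(π/4+φ₂/2)/tan(π/4+φ₁/2)] = +2.1611;  Δφ = +1.4800 rad,  Δλ = +1.9146 rad
q = Δφ/Δψ = 0.6849
d = R·√(Δφ² + q²Δλ²) = 6362·1.97735 = 12580 km

12580 km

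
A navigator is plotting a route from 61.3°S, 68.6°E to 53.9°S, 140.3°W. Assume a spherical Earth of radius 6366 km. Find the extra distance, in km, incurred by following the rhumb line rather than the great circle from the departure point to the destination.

2046 km

Great circle: cos σ = sin φ₁ sin φ₂ + cos φ₁ cos φ₂ cos Δλ,  σ = 1.0917 rad → d_gc = 6949.5 km
Rhumb line: Δψ = +0.2420, q = Δφ/Δψ = 0.5336, d_rh = R√(Δφ²+q²Δλ²) = 8995.9 km
Excess = 8995.9 − 6949.5 = 2046.4 ≈ 2046 km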